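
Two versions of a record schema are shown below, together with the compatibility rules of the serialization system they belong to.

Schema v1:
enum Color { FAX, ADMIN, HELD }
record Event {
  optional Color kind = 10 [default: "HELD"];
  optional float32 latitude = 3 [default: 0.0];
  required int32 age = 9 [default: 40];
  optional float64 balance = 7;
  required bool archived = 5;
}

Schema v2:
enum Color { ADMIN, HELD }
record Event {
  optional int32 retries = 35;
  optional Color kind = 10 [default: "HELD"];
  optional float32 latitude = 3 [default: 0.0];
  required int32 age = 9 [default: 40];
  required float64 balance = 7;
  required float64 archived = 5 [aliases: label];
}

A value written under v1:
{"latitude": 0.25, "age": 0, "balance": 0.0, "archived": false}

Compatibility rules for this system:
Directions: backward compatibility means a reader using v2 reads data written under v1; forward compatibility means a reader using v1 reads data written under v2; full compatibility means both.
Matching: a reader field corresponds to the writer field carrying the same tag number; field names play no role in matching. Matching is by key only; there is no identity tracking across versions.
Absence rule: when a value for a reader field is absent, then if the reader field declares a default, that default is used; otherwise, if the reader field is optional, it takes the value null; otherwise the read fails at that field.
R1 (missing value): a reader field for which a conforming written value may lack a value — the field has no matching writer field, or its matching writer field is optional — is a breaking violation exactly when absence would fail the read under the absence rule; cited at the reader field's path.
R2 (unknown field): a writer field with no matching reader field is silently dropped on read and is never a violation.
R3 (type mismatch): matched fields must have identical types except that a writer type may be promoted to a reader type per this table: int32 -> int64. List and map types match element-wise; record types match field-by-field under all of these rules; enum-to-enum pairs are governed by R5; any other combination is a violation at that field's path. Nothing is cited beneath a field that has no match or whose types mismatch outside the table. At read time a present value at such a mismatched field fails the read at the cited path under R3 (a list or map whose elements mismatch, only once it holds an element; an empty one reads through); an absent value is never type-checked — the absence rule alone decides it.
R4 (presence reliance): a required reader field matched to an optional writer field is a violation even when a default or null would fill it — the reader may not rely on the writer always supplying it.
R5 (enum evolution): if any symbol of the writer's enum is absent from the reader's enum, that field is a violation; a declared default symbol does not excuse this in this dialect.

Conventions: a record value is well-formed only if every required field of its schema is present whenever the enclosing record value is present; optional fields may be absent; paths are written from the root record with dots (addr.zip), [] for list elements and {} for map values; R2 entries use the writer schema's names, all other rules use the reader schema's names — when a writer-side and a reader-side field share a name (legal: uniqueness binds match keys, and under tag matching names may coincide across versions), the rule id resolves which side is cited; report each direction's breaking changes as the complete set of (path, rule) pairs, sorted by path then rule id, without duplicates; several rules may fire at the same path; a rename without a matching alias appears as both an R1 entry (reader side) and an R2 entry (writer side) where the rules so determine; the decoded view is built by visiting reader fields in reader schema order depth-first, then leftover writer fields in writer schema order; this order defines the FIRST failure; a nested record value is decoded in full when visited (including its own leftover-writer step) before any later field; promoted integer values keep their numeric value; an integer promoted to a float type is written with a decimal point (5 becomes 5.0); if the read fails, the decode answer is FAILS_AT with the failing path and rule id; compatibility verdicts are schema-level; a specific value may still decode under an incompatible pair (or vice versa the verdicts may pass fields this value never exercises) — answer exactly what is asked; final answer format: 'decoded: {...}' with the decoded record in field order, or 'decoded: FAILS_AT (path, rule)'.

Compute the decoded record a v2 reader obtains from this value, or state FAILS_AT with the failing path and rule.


decoded: FAILS_AT (archived, R3)

arrows below run writer -> reader for Event
decode walk for Event under reader schema v2:
  retries := null (absent, optional -> null)
  kind := "HELD" (absent -> default)
  latitude := 0.25
  age := 0
  balance := 0.0
  read fails at archived under R3
  => FAILS_AT (archived, R3)
the other Event changes do not affect what is asked:
  enum Color (field kind in record Event): symbol FAX removed -> a verdict-level change on Event — the shown value reads the same
  field balance in record Event: optional changed to required -> a verdict-level change on Event — the shown value reads the same
  added field retries to record Event: optional int32, tag 35 (in v2 it sits immediately before kind) -> fires no rule on Event under this dialect and leaves the result unchanged


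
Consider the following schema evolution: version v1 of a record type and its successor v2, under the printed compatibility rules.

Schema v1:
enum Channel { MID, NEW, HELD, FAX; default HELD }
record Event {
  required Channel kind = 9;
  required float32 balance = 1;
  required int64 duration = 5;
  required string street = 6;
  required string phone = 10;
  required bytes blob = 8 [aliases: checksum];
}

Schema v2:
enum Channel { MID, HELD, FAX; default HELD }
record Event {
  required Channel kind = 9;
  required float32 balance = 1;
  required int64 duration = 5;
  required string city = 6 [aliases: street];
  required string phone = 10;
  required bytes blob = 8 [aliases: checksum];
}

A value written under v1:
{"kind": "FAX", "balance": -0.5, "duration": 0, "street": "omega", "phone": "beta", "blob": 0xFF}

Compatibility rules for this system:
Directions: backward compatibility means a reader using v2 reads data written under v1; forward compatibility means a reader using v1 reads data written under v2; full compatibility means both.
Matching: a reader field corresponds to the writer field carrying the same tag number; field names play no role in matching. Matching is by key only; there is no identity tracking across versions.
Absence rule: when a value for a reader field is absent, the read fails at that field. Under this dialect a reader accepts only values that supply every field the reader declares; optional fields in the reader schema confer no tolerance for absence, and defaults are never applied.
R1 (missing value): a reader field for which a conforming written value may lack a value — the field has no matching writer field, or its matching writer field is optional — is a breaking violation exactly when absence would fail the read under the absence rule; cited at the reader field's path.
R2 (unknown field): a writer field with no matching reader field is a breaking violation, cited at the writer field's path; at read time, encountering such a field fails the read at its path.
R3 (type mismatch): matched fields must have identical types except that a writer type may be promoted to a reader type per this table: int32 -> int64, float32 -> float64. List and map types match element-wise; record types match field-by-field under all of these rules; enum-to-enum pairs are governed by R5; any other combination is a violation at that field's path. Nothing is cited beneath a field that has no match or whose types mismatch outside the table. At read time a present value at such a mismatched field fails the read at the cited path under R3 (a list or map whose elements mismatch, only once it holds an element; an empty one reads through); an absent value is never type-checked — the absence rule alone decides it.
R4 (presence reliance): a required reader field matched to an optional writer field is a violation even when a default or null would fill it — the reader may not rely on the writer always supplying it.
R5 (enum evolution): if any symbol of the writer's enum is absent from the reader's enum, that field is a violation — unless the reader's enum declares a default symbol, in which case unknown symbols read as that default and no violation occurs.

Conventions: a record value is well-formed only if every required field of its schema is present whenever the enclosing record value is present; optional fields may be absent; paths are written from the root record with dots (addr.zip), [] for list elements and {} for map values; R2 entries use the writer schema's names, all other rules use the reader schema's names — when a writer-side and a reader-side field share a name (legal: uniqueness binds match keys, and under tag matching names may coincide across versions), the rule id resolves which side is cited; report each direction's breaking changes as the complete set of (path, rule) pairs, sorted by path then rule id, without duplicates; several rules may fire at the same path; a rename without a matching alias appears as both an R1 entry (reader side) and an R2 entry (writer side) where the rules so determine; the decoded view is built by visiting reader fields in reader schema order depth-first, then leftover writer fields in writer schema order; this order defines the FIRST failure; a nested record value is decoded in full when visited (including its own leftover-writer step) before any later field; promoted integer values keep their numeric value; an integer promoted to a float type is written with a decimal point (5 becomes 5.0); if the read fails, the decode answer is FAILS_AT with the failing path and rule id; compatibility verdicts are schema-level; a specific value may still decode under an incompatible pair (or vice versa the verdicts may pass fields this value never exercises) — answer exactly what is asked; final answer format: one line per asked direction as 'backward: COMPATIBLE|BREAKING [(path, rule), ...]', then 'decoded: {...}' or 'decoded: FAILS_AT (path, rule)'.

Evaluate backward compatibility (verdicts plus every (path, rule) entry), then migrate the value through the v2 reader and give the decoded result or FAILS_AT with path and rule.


each type pair in Event: writer, then reader
backward on Event — v2 reading data written by v1:
  kind <- kind (Channel -> Channel, writer required)
  balance <- balance (float32 -> float32, writer required)
  duration <- duration (int64 -> int64, writer required)
  city <- street (string -> string, writer required)
  phone <- phone (string -> string, writer required)
  blob <- blob (bytes -> bytes, writer required)
  => no violations; backward on Event: COMPATIBLE
decode (reader v2):
  kind := "FAX"
  balance := -0.5
  duration := 0
  city := "omega" (from writer street)
  phone := "beta"
  blob := 0xFF
  => decoded: {"kind": "FAX", "balance": -0.5, "duration": 0, "city": "omega", "phone": "beta", "blob": 0xFF}
diffs on Event not affecting the asked answer:
  enum Channel (field kind in record Event): symbol NEW removed -> inert for the asked Event verdict: nothing fires

backward: COMPATIBLE []; decoded: {"kind": "FAX", "balance": -0.5, "duration": 0, "city": "omega", "phone": "beta", "blob": 0xFF}


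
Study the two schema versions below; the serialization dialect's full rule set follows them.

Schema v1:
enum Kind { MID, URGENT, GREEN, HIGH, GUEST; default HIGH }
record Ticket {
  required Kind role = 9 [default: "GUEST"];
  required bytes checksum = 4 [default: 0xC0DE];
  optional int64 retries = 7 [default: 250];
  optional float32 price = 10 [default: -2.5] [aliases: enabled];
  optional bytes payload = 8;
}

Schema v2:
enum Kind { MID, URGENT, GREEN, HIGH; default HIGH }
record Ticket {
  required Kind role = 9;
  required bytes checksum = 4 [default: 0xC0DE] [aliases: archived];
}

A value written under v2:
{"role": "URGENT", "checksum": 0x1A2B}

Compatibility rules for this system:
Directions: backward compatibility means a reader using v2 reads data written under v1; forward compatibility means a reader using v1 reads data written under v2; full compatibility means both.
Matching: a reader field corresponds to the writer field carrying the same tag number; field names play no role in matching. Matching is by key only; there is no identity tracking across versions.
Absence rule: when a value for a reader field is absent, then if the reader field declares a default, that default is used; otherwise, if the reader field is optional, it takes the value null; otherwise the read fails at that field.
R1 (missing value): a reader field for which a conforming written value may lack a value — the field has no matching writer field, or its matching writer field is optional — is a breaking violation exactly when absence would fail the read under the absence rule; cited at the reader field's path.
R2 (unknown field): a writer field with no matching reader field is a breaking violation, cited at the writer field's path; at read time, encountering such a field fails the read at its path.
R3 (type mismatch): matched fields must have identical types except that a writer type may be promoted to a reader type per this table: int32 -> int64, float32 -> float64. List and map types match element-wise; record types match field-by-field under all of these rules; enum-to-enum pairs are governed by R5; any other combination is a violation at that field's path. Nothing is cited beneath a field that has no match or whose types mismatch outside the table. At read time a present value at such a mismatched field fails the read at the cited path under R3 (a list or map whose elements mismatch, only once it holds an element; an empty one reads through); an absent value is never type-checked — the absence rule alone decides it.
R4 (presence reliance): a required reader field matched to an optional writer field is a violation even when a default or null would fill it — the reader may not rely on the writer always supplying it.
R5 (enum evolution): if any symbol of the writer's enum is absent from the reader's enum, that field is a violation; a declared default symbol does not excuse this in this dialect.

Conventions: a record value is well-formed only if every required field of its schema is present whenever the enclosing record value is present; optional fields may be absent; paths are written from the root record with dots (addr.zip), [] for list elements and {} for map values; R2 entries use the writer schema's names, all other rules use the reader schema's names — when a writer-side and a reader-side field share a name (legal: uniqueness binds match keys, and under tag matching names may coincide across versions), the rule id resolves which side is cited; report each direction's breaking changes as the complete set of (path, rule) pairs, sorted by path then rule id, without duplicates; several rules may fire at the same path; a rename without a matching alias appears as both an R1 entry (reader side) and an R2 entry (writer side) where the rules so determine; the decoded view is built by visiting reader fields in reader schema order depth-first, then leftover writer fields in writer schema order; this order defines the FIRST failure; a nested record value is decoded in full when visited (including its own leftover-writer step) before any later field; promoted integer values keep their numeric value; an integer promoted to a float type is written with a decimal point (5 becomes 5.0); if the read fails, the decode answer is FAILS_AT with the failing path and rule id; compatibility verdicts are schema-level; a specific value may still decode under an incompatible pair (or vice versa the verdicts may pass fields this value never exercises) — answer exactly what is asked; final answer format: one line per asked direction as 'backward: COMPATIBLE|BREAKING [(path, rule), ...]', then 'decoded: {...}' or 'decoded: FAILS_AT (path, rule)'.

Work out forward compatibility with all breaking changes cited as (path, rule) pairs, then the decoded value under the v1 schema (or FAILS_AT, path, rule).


forward: COMPATIBLE []; decoded: {"role": "URGENT", "checksum": 0x1A2B, "retries": 250, "price": -2.5, "payload": null}

in Ticket below, arrows point writer -> reader
checking forward for Ticket: reader v1 against writer v2:
  role: paired with writer role (Kind -> Kind; writer required)
  checksum: paired with writer checksum (bytes -> bytes; writer required)
  retries: no writer-side match
  price: no writer-side match
  payload: no writer-side match
  => forward verdict for Ticket: COMPATIBLE, no violations
decoding the Ticket value with the v1 reader:
  role := "URGENT"
  checksum := 0x1A2B
  retries := 250 (no value, default fills)
  price := -2.5 (no value, default fills)
  payload := null (not supplied -> null)
  => decoded: {"role": "URGENT", "checksum": 0x1A2B, "retries": 250, "price": -2.5, "payload": null}
ruling out the remaining Ticket differences:
  removed field retries from record Ticket -> its effect on Ticket is confined to the backward direction, not asked
  enum Kind (field role in record Ticket): symbol GUEST removed (the field default referencing it is cleared) -> its effect on Ticket is confined to the backward direction, not asked
  removed field price from record Ticket -> its effect on Ticket is confined to the backward direction, not asked
  removed field payload from record Ticket -> its effect on Ticket is confined to the backward direction, not asked


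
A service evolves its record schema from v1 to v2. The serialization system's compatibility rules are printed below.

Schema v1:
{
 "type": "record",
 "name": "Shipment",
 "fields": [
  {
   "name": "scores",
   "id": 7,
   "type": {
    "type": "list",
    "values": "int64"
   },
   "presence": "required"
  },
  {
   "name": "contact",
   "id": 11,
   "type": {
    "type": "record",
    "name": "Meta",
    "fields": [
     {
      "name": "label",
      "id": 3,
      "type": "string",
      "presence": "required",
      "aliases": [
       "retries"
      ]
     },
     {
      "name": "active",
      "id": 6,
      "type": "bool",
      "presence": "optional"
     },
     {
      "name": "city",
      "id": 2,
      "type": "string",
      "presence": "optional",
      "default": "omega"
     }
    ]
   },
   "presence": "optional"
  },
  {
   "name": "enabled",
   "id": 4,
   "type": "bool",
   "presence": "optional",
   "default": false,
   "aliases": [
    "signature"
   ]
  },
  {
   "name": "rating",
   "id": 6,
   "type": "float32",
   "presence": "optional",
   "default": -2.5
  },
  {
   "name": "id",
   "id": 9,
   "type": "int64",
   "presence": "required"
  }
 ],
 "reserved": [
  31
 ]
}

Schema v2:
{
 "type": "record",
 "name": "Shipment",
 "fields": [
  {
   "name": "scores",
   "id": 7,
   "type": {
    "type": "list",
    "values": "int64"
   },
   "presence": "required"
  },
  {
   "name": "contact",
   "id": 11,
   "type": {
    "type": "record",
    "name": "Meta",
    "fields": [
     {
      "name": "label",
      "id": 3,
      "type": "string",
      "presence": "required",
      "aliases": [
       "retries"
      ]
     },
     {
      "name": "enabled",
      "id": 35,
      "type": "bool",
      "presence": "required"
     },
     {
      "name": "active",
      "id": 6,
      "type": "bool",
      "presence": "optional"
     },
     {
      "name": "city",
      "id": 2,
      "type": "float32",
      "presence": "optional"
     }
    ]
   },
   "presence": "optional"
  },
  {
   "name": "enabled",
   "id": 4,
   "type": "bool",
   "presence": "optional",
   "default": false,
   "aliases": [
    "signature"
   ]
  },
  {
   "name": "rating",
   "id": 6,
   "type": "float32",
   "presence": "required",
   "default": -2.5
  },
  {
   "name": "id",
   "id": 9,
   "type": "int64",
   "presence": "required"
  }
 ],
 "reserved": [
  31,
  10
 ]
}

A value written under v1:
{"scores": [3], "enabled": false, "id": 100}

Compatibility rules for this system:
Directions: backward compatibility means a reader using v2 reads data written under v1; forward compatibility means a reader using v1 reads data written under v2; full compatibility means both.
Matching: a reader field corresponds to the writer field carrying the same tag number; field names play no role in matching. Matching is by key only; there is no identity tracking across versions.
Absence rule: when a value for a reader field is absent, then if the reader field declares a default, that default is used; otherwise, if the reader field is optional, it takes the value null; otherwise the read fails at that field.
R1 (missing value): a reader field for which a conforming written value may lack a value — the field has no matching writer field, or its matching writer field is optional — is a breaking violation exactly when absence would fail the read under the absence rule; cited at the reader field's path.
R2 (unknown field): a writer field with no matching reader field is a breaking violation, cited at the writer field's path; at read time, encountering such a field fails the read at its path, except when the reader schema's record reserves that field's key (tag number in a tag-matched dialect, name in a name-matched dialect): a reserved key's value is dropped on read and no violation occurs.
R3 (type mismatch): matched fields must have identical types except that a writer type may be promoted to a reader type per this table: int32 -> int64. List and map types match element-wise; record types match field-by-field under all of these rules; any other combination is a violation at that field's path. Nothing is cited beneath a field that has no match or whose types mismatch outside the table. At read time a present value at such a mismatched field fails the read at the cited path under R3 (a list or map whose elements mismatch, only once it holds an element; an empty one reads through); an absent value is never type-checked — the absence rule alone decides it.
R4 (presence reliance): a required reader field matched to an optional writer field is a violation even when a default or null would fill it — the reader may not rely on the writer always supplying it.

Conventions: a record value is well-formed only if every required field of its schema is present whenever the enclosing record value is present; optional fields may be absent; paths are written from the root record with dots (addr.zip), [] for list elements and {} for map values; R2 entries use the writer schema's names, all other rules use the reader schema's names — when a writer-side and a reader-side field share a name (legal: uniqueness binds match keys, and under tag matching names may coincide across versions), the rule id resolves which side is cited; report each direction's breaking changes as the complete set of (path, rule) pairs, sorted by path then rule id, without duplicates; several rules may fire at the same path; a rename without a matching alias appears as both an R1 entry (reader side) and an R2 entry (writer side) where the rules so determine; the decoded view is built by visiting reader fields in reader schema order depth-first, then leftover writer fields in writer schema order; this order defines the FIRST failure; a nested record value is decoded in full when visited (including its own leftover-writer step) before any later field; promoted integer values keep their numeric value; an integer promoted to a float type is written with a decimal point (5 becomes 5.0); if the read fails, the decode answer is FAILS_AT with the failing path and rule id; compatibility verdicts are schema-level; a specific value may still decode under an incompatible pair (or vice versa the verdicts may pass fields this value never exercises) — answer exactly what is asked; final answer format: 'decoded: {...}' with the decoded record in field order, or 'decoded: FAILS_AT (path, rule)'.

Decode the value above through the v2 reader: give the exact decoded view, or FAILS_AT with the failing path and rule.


decoded: {"scores": [3], "contact": null, "enabled": false, "rating": -2.5, "id": 100}

the writer's type comes first in each Shipment pair
decode walk for Shipment under reader schema v2:
  scores := [3]
  contact := null (not supplied -> null)
  enabled := false
  rating := -2.5 (no value, default fills)
  id := 100
  => decoded: {"scores": [3], "contact": null, "enabled": false, "rating": -2.5, "id": 100}
the other Shipment changes do not affect what is asked:
  field rating in record Shipment: optional changed to required -> shifts the Shipment verdicts, not this decode
  field city in record Meta: type string changed to float32 (its default is dropped) -> shifts the Shipment verdicts, not this decode
  added field enabled to record Meta: required bool, tag 35 (in v2 it sits immediately before active) -> shifts the Shipment verdicts, not this decode


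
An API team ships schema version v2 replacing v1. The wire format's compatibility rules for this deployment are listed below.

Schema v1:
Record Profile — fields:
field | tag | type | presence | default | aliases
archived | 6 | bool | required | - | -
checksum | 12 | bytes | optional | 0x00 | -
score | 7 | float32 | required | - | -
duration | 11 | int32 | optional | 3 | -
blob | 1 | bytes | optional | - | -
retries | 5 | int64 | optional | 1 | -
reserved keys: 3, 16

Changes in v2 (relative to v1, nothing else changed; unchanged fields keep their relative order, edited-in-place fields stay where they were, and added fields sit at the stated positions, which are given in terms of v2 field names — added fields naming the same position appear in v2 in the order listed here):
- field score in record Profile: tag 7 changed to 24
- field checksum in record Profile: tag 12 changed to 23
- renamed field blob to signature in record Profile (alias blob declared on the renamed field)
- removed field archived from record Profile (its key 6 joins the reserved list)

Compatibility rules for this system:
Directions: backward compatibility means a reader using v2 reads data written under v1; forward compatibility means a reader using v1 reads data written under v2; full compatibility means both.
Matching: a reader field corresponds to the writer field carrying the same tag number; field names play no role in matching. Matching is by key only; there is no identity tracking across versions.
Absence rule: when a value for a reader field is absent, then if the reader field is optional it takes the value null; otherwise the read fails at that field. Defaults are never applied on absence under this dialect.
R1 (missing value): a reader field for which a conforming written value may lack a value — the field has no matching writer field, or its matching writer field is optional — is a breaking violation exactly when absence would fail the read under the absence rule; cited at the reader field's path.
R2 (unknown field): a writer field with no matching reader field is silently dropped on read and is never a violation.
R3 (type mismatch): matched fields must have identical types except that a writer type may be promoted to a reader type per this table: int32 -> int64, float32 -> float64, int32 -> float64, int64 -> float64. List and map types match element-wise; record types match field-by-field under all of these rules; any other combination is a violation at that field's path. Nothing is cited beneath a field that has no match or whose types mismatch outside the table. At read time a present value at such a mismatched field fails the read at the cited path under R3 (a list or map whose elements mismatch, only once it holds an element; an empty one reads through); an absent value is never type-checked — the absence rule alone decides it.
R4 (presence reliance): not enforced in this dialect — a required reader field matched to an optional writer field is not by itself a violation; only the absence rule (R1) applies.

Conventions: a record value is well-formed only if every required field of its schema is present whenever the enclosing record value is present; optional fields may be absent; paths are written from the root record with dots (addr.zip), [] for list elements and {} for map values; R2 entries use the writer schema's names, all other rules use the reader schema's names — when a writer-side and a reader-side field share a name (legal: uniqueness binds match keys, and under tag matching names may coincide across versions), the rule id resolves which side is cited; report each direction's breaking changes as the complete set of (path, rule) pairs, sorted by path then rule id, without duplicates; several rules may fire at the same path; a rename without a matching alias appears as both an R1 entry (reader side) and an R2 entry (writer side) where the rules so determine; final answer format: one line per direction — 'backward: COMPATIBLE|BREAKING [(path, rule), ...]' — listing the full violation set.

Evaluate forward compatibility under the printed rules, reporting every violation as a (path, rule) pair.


forward: BREAKING [(archived, R1), (score, R1)]

arrows below run writer -> reader for Profile
forward for Profile (reader v1, writer v2):
  archived: no writer match
  checksum: no writer match
  score: no writer match
  duration: int32 -> int32, writer optional; from duration
  blob: bytes -> bytes, writer optional; from signature
  retries: int64 -> int64, writer optional; from retries
  checksum (writer side), unknown to reader
  score (writer side), unknown to reader
  rule R1 violated at archived
  rule R1 violated at score
  => forward verdict for Profile: BREAKING, 2 violation(s)
remaining Profile differences; none change what is asked:
  field checksum in record Profile: tag 12 changed to 23 -> no rule fires on it in Profile's dialect; the asked verdict holds
  renamed field blob to signature in record Profile (alias blob declared on the renamed field) -> no rule fires on it in Profile's dialect; the asked verdict holds


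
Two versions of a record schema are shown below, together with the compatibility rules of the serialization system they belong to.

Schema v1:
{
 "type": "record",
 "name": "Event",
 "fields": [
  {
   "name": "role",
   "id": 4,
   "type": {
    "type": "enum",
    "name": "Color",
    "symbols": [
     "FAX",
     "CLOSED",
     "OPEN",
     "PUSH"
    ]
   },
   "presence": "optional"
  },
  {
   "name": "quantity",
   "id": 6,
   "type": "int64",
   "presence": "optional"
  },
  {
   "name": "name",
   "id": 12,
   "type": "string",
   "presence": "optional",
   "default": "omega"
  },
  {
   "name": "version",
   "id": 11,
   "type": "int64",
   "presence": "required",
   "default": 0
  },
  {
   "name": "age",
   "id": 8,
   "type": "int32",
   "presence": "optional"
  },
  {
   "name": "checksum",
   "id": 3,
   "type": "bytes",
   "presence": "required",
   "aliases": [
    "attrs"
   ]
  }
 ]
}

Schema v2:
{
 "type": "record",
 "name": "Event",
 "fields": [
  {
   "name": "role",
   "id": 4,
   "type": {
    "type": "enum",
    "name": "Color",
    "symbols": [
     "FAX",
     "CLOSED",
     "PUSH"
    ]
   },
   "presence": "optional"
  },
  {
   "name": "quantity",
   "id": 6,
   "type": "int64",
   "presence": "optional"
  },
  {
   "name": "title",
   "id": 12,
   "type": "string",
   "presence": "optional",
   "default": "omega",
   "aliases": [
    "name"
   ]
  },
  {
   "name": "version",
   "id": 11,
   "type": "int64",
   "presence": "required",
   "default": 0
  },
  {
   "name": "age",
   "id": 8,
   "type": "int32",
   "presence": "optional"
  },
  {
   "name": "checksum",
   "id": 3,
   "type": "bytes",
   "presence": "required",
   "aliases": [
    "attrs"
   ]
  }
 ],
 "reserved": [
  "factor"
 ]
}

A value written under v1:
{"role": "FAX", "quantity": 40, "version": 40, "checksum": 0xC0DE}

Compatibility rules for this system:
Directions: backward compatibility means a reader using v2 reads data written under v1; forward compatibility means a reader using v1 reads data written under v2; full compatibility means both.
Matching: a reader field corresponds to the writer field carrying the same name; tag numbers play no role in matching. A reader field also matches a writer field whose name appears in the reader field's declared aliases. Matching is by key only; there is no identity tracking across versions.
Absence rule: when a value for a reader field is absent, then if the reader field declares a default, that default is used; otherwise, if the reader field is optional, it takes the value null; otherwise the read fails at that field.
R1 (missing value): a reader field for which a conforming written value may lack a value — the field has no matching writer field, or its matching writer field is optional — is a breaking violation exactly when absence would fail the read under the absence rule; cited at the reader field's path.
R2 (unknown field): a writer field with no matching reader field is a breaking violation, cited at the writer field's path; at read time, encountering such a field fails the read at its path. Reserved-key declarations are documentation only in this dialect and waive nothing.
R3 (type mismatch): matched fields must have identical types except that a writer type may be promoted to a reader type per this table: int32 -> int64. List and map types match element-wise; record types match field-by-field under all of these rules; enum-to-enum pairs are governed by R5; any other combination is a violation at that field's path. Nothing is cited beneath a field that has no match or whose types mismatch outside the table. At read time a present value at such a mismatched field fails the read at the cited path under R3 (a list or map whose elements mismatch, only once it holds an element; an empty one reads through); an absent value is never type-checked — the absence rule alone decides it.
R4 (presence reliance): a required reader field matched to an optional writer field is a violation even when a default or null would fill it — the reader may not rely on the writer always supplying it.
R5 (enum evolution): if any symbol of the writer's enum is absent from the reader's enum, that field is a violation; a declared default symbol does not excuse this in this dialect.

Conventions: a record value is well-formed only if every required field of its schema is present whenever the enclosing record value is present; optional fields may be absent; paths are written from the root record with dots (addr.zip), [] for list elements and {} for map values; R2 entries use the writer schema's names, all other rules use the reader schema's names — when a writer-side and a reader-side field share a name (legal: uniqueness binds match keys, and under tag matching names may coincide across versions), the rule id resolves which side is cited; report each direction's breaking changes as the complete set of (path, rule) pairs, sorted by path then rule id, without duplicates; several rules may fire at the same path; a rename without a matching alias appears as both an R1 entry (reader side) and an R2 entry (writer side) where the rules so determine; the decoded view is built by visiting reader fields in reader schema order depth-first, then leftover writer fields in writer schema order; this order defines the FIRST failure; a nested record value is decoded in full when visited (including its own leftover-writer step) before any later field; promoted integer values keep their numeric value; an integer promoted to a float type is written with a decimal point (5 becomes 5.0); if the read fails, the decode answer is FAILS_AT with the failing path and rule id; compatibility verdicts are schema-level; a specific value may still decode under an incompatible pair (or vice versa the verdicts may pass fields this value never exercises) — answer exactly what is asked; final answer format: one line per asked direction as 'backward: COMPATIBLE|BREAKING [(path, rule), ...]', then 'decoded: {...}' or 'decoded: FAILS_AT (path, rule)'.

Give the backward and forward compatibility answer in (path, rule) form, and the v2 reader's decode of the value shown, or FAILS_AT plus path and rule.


backward: BREAKING [(role, R5)]; forward: BREAKING [(title, R2)]; decoded: {"role": "FAX", "quantity": 40, "title": "omega", "version": 40, "age": null, "checksum": 0xC0DE}

each type pair in Event: writer, then reader
backward pass over Event, reader schema v2, writer schema v1:
  role <- role (Color -> Color, writer optional)
  quantity <- quantity (int64 -> int64, writer optional)
  title <- name (string -> string, writer optional)
  version <- version (int64 -> int64, writer required)
  age <- age (int32 -> int32, writer optional)
  checksum <- checksum (bytes -> bytes, writer required)
  violation R5 at role
  => backward verdict for Event: BREAKING, 1 violation(s)
forward pass over Event, reader schema v1, writer schema v2:
  role <- role (Color -> Color, writer optional)
  quantity <- quantity (int64 -> int64, writer optional)
  name: no writer-side match
  version <- version (int64 -> int64, writer required)
  age <- age (int32 -> int32, writer optional)
  checksum <- checksum (bytes -> bytes, writer required)
  leftover writer field: title
  violation R2 at title
  => forward verdict for Event: BREAKING, 1 violation(s)
decode walk for Event under reader schema v2:
  role := "FAX"
  quantity := 40
  title := "omega" (absent -> default)
  version := 40
  age := null (absent, optional -> null)
  checksum := 0xC0DE
  => decoded: {"role": "FAX", "quantity": 40, "title": "omega", "version": 40, "age": null, "checksum": 0xC0DE}


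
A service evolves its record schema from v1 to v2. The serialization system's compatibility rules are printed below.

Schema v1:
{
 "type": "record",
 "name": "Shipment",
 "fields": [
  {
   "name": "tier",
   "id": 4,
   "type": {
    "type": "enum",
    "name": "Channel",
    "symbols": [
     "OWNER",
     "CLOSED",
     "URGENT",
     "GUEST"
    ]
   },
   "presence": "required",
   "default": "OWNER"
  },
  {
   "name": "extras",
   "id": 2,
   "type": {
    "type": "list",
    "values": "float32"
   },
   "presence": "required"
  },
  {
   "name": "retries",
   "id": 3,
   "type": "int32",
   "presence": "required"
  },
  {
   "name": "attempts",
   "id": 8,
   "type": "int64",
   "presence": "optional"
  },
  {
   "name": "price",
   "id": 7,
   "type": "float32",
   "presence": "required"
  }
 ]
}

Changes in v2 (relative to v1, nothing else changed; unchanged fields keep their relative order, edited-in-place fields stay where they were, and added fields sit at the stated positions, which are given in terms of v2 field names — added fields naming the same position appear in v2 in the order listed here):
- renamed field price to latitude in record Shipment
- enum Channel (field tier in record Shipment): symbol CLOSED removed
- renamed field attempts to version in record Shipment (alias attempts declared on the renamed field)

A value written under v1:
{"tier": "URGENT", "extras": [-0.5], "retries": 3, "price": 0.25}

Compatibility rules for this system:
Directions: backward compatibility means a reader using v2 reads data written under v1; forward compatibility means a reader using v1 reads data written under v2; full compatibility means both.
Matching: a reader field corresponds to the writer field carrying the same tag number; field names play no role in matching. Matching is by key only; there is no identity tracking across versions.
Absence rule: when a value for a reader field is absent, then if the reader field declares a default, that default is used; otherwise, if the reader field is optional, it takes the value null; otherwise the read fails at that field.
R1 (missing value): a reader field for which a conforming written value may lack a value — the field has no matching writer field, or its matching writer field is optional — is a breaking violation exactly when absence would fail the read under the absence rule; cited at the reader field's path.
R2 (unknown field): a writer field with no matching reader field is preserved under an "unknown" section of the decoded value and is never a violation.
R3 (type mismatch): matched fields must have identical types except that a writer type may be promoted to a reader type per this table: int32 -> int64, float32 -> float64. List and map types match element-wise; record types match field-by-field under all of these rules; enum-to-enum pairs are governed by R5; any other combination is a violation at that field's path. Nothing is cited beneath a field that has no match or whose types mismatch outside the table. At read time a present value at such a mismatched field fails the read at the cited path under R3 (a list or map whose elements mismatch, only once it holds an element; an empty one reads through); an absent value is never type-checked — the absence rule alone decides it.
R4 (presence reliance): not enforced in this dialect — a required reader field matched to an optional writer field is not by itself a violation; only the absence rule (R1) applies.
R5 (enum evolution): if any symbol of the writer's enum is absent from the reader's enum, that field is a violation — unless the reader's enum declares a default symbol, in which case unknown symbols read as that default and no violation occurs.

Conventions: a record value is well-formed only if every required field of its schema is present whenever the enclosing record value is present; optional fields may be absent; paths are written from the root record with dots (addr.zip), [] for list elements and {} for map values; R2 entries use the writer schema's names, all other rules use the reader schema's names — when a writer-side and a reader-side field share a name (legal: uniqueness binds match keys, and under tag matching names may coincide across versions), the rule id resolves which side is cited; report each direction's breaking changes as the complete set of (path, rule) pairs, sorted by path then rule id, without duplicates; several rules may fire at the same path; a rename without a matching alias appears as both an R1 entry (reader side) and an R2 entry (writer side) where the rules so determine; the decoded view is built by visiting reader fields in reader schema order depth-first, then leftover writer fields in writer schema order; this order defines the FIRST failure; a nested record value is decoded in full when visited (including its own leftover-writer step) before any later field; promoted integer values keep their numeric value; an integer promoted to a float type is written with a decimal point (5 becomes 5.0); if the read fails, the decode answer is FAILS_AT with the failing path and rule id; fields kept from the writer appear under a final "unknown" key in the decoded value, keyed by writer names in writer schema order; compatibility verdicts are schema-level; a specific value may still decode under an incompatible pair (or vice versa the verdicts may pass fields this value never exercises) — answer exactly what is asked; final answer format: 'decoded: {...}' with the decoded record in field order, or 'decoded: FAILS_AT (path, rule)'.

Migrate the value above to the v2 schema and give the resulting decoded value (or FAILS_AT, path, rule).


decoded: {"tier": "URGENT", "extras": [-0.5], "retries": 3, "version": null, "latitude": 0.25}

the writer's type comes first in each Shipment pair
migrating the Shipment value to v2:
  tier := "URGENT"
  extras := [-0.5]
  retries := 3
  version := null (not supplied -> null)
  latitude := 0.25 (from writer price)
  => decoded: {"tier": "URGENT", "extras": [-0.5], "retries": 3, "version": null, "latitude": 0.25}
remaining Shipment differences; none change what is asked:
  enum Channel (field tier in record Shipment): symbol CLOSED removed -> affects the rule determinations only; this particular Shipment value decodes identically
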